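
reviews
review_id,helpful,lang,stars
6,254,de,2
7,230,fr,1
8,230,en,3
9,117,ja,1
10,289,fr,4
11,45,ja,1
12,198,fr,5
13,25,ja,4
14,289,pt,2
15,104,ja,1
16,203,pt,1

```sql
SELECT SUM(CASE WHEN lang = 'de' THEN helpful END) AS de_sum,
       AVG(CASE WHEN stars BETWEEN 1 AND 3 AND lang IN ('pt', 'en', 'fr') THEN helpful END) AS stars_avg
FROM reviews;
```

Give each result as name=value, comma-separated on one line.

[de_sum: lang = 'de']
review_id=6: ✓ → 254
review_id=7: ✗
review_id=8: ✗
review_id=9: ✗
review_id=10: ✗
review_id=11: ✗
review_id=12: ✗
review_id=13: ✗
review_id=14: ✗
review_id=15: ✗
review_id=16: ✗
de_sum = 254
—
[stars_avg: stars BETWEEN 1 AND 3 AND lang IN ('pt', 'en', 'fr')]
review_id=6: ✗
review_id=7: ✓ → 230
review_id=8: ✓ → 230
review_id=9: ✗
review_id=10: ✗
review_id=11: ✗
review_id=12: ✗
review_id=13: ✗
review_id=14: ✓ → 289
review_id=15: ✗
review_id=16: ✓ → 203
stars_avg = (230 + 230 + 289 + 203) / 4 = 238

de_sum=254, stars_avg=238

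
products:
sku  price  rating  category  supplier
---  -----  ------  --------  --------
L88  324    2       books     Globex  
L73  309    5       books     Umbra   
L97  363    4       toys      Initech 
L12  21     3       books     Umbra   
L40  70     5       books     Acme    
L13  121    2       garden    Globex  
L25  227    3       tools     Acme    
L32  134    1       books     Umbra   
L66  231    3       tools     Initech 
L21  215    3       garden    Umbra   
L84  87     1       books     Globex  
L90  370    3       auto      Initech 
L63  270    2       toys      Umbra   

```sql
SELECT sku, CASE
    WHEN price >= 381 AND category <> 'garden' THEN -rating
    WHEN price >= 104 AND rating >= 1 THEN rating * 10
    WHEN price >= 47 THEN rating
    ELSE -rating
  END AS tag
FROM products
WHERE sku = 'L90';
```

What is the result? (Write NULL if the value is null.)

30

sku = L90: price=370, rating=3, category=auto, supplier=Initech.
price >= 381 AND category <> 'garden' → false
price >= 104 AND rating >= 1 → true → 30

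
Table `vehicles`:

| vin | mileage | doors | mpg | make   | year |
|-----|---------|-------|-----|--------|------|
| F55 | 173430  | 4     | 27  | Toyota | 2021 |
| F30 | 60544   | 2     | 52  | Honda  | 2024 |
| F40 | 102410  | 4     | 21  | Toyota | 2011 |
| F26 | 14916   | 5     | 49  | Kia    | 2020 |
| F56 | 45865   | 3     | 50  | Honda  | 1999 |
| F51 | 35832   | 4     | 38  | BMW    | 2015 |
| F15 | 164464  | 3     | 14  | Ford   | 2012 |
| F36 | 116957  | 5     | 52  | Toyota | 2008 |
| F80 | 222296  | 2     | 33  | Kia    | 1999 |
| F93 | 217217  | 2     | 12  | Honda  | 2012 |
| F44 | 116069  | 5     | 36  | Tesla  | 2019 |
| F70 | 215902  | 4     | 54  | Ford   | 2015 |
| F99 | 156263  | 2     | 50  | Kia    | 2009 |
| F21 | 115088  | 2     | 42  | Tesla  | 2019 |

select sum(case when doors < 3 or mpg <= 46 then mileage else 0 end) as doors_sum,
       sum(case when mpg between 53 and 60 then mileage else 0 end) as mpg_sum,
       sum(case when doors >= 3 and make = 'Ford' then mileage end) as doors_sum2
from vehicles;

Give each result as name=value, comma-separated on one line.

doors_sum=1363613, mpg_sum=215902, doors_sum2=380366

[doors_sum: doors < 3 or mpg <= 46]
vin=F55: ✓ → 173430
vin=F30: ✓ → 60544
vin=F40: ✓ → 102410
vin=F26: ✗
vin=F56: ✗
vin=F51: ✓ → 35832
vin=F15: ✓ → 164464
vin=F36: ✗
vin=F80: ✓ → 222296
vin=F93: ✓ → 217217
vin=F44: ✓ → 116069
vin=F70: ✗
vin=F99: ✓ → 156263
vin=F21: ✓ → 115088
doors_sum = 173430 + 60544 + 102410 + 35832 + 164464 + 222296 + 217217 + 116069 + 156263 + 115088 = 1363613
—
[mpg_sum: mpg between 53 and 60]
vin=F55: ✗
vin=F30: ✗
vin=F40: ✗
vin=F26: ✗
vin=F56: ✗
vin=F51: ✗
vin=F15: ✗
vin=F36: ✗
vin=F80: ✗
vin=F93: ✗
vin=F44: ✗
vin=F70: ✓ → 215902
vin=F99: ✗
vin=F21: ✗
mpg_sum = 215902
—
[doors_sum2: doors >= 3 and make = 'Ford']
vin=F55: ✗
vin=F30: ✗
vin=F40: ✗
vin=F26: ✗
vin=F56: ✗
vin=F51: ✗
vin=F15: ✓ → 164464
vin=F36: ✗
vin=F80: ✗
vin=F93: ✗
vin=F44: ✗
vin=F70: ✓ → 215902
vin=F99: ✗
vin=F21: ✗
doors_sum2 = 164464 + 215902 = 380366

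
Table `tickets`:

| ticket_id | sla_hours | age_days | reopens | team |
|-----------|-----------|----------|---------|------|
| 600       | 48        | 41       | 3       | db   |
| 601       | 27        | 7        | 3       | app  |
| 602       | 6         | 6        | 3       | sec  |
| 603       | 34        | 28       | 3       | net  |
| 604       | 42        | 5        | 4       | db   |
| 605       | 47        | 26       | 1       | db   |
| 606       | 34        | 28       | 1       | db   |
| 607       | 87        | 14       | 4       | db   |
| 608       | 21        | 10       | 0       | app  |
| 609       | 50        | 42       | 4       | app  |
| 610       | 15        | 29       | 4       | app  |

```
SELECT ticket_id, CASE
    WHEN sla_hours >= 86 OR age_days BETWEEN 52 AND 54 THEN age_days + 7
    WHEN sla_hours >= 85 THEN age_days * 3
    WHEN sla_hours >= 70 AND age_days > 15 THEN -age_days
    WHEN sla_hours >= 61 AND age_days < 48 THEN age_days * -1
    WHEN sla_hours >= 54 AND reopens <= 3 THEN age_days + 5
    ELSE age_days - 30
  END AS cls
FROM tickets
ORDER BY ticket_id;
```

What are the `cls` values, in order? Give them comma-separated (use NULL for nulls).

11, -23, -24, -2, -25, -4, -2, 21, -20, 12, -1

ticket_id=600: ELSE → 11
ticket_id=601: ELSE → -23
ticket_id=602: ELSE → -24
ticket_id=603: ELSE → -2
ticket_id=604: ELSE → -25
ticket_id=605: ELSE → -4
ticket_id=606: ELSE → -2
ticket_id=607: sla_hours >= 86 OR age_days BETWEEN 52 AND 54 → 21
ticket_id=608: ELSE → -20
ticket_id=609: ELSE → 12
ticket_id=610: ELSE → -1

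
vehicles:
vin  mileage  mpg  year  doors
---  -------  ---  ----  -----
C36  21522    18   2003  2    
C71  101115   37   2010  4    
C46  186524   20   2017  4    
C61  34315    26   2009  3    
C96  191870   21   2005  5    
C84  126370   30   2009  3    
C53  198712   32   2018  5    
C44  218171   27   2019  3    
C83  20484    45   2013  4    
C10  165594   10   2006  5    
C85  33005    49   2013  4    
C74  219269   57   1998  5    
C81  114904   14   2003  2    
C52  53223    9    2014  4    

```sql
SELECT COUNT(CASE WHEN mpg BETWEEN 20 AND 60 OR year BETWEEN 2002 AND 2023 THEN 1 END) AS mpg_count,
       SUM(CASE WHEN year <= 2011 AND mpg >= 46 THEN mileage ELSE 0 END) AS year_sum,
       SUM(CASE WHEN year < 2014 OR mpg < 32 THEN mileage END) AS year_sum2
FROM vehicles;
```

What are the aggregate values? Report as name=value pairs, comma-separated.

mpg_count=14, year_sum=219269, year_sum2=1486366

[mpg_count: mpg BETWEEN 20 AND 60 OR year BETWEEN 2002 AND 2023]
vin=C36: ✓ → 1
vin=C71: ✓ → 1
vin=C46: ✓ → 1
vin=C61: ✓ → 1
vin=C96: ✓ → 1
vin=C84: ✓ → 1
vin=C53: ✓ → 1
vin=C44: ✓ → 1
vin=C83: ✓ → 1
vin=C10: ✓ → 1
vin=C85: ✓ → 1
vin=C74: ✓ → 1
vin=C81: ✓ → 1
vin=C52: ✓ → 1
mpg_count = COUNT(1, 1, 1, 1, 1, 1, 1, 1, 1, 1, 1, 1, 1, 1) = 14
—
[year_sum: year <= 2011 AND mpg >= 46]
vin=C36: ✗
vin=C71: ✗
vin=C46: ✗
vin=C61: ✗
vin=C96: ✗
vin=C84: ✗
vin=C53: ✗
vin=C44: ✗
vin=C83: ✗
vin=C10: ✗
vin=C85: ✗
vin=C74: ✓ → 219269
vin=C81: ✗
vin=C52: ✗
year_sum = 219269
—
[year_sum2: year < 2014 OR mpg < 32]
vin=C36: ✓ → 21522
vin=C71: ✓ → 101115
vin=C46: ✓ → 186524
vin=C61: ✓ → 34315
vin=C96: ✓ → 191870
vin=C84: ✓ → 126370
vin=C53: ✗
vin=C44: ✓ → 218171
vin=C83: ✓ → 20484
vin=C10: ✓ → 165594
vin=C85: ✓ → 33005
vin=C74: ✓ → 219269
vin=C81: ✓ → 114904
vin=C52: ✓ → 53223
year_sum2 = 21522 + 101115 + 186524 + 34315 + 191870 + 126370 + 218171 + 20484 + 165594 + 33005 + 219269 + 114904 + 53223 = 1486366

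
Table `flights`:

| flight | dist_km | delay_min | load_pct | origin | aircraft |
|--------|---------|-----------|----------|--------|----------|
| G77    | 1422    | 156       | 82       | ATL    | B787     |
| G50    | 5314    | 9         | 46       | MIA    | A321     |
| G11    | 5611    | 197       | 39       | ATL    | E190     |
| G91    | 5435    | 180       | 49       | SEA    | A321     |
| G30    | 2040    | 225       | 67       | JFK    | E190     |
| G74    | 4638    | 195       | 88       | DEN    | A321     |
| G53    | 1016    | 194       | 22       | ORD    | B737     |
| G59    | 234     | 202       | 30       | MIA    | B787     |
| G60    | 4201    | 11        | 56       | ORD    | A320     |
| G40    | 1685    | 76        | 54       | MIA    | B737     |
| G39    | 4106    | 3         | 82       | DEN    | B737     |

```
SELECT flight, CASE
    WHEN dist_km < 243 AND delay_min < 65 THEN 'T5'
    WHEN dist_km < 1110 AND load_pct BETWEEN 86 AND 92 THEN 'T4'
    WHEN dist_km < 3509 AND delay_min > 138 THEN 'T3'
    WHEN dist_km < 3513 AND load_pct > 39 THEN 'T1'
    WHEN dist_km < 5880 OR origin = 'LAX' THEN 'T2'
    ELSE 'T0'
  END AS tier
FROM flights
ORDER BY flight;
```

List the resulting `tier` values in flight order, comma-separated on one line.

flight=G11: dist_km < 5880 OR origin = 'LAX' → T2
flight=G30: dist_km < 3509 AND delay_min > 138 → T3
flight=G39: dist_km < 5880 OR origin = 'LAX' → T2
flight=G40: dist_km < 3513 AND load_pct > 39 → T1
flight=G50: dist_km < 5880 OR origin = 'LAX' → T2
flight=G53: dist_km < 3509 AND delay_min > 138 → T3
flight=G59: dist_km < 3509 AND delay_min > 138 → T3
flight=G60: dist_km < 5880 OR origin = 'LAX' → T2
flight=G74: dist_km < 5880 OR origin = 'LAX' → T2
flight=G77: dist_km < 3509 AND delay_min > 138 → T3
flight=G91: dist_km < 5880 OR origin = 'LAX' → T2

T2, T3, T2, T1, T2, T3, T3, T2, T2, T3, T2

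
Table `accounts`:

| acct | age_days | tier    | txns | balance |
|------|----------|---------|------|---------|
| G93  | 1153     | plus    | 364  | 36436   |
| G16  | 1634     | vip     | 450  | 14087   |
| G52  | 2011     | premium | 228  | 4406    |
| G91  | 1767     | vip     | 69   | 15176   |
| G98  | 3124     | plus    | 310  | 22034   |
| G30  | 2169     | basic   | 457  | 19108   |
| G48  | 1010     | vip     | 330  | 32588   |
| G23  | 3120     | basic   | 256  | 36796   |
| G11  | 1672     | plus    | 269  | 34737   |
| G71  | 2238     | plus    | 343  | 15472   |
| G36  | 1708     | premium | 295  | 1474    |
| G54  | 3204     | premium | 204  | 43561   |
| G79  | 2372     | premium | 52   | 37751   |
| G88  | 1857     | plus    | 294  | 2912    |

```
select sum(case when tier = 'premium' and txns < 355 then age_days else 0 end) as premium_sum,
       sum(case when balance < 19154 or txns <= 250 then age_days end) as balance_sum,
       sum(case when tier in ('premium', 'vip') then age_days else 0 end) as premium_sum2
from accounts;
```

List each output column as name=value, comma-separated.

[premium_sum: tier = 'premium' and txns < 355]
acct=G93: ✗
acct=G16: ✗
acct=G52: ✓ → 2011
acct=G91: ✗
acct=G98: ✗
acct=G30: ✗
acct=G48: ✗
acct=G23: ✗
acct=G11: ✗
acct=G71: ✗
acct=G36: ✓ → 1708
acct=G54: ✓ → 3204
acct=G79: ✓ → 2372
acct=G88: ✗
premium_sum = 2011 + 1708 + 3204 + 2372 = 9295
—
[balance_sum: balance < 19154 or txns <= 250]
acct=G93: ✗
acct=G16: ✓ → 1634
acct=G52: ✓ → 2011
acct=G91: ✓ → 1767
acct=G98: ✗
acct=G30: ✓ → 2169
acct=G48: ✗
acct=G23: ✗
acct=G11: ✗
acct=G71: ✓ → 2238
acct=G36: ✓ → 1708
acct=G54: ✓ → 3204
acct=G79: ✓ → 2372
acct=G88: ✓ → 1857
balance_sum = 1634 + 2011 + 1767 + 2169 + 2238 + 1708 + 3204 + 2372 + 1857 = 18960
—
[premium_sum2: tier in ('premium', 'vip')]
acct=G93: ✗
acct=G16: ✓ → 1634
acct=G52: ✓ → 2011
acct=G91: ✓ → 1767
acct=G98: ✗
acct=G30: ✗
acct=G48: ✓ → 1010
acct=G23: ✗
acct=G11: ✗
acct=G71: ✗
acct=G36: ✓ → 1708
acct=G54: ✓ → 3204
acct=G79: ✓ → 2372
acct=G88: ✗
premium_sum2 = 1634 + 2011 + 1767 + 1010 + 1708 + 3204 + 2372 = 13706

premium_sum=9295, balance_sum=18960, premium_sum2=13706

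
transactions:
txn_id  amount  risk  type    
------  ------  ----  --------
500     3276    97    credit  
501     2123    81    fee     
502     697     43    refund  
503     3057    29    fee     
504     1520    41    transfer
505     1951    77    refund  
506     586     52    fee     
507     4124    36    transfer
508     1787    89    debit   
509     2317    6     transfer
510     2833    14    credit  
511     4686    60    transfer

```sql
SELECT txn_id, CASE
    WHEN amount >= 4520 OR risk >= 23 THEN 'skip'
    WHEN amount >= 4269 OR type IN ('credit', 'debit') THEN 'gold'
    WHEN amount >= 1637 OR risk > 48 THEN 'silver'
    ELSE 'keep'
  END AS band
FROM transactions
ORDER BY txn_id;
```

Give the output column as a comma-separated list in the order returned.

txn_id=500: amount >= 4520 OR risk >= 23 → skip
txn_id=501: amount >= 4520 OR risk >= 23 → skip
txn_id=502: amount >= 4520 OR risk >= 23 → skip
txn_id=503: amount >= 4520 OR risk >= 23 → skip
txn_id=504: amount >= 4520 OR risk >= 23 → skip
txn_id=505: amount >= 4520 OR risk >= 23 → skip
txn_id=506: amount >= 4520 OR risk >= 23 → skip
txn_id=507: amount >= 4520 OR risk >= 23 → skip
txn_id=508: amount >= 4520 OR risk >= 23 → skip
txn_id=509: amount >= 1637 OR risk > 48 → silver
txn_id=510: amount >= 4269 OR type IN ('credit', 'debit') → gold
txn_id=511: amount >= 4520 OR risk >= 23 → skip

skip, skip, skip, skip, skip, skip, skip, skip, skip, silver, gold, skip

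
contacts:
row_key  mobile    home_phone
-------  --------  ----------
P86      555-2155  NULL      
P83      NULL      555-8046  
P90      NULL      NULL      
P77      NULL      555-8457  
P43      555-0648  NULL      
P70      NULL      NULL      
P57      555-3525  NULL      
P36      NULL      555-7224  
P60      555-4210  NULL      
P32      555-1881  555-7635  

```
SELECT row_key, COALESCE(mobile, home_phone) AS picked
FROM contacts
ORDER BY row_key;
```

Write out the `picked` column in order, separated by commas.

555-1881, 555-7224, 555-0648, 555-3525, 555-4210, NULL, 555-8457, 555-8046, 555-2155, NULL

row_key=P32: mobile=555-1881 → 555-1881
row_key=P36: mobile=NULL, home_phone=555-7224 → 555-7224
row_key=P43: mobile=555-0648 → 555-0648
row_key=P57: mobile=555-3525 → 555-3525
row_key=P60: mobile=555-4210 → 555-4210
row_key=P70: mobile=NULL, home_phone=NULL (all NULL) → NULL
row_key=P77: mobile=NULL, home_phone=555-8457 → 555-8457
row_key=P83: mobile=NULL, home_phone=555-8046 → 555-8046
row_key=P86: mobile=555-2155 → 555-2155
row_key=P90: mobile=NULL, home_phone=NULL (all NULL) → NULL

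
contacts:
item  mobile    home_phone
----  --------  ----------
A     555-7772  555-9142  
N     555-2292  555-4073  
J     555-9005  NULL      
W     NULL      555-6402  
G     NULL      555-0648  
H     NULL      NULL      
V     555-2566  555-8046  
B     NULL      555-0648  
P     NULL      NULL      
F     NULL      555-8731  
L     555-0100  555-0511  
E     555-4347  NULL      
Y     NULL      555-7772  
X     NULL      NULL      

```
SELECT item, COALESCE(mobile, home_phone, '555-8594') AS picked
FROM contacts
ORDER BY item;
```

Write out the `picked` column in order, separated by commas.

555-7772, 555-0648, 555-4347, 555-8731, 555-0648, 555-8594, 555-9005, 555-0100, 555-2292, 555-8594, 555-2566, 555-6402, 555-8594, 555-7772

item=A: mobile=555-7772 → 555-7772
item=B: mobile=NULL, home_phone=555-0648 → 555-0648
item=E: mobile=555-4347 → 555-4347
item=F: mobile=NULL, home_phone=555-8731 → 555-8731
item=G: mobile=NULL, home_phone=555-0648 → 555-0648
item=H: mobile=NULL, home_phone=NULL, → literal 555-8594 → 555-8594
item=J: mobile=555-9005 → 555-9005
item=L: mobile=555-0100 → 555-0100
item=N: mobile=555-2292 → 555-2292
item=P: mobile=NULL, home_phone=NULL, → literal 555-8594 → 555-8594
item=V: mobile=555-2566 → 555-2566
item=W: mobile=NULL, home_phone=555-6402 → 555-6402
item=X: mobile=NULL, home_phone=NULL, → literal 555-8594 → 555-8594
item=Y: mobile=NULL, home_phone=555-7772 → 555-7772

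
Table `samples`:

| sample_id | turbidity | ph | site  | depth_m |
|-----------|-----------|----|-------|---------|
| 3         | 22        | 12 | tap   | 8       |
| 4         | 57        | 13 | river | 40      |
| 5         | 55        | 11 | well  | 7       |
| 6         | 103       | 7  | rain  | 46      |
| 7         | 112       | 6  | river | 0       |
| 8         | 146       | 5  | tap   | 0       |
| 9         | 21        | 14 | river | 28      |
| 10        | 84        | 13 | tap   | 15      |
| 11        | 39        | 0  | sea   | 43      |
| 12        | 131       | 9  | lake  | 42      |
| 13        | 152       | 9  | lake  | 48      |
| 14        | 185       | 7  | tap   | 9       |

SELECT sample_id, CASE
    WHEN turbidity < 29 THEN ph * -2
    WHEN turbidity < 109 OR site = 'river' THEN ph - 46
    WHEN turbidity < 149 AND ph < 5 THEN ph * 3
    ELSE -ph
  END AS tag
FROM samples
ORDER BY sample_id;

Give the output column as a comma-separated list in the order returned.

-24, -33, -35, -39, -40, -5, -28, -33, -46, -9, -9, -7

sample_id=3: turbidity < 29 → -24
sample_id=4: turbidity < 109 OR site = 'river' → -33
sample_id=5: turbidity < 109 OR site = 'river' → -35
sample_id=6: turbidity < 109 OR site = 'river' → -39
sample_id=7: turbidity < 109 OR site = 'river' → -40
sample_id=8: ELSE → -5
sample_id=9: turbidity < 29 → -28
sample_id=10: turbidity < 109 OR site = 'river' → -33
sample_id=11: turbidity < 109 OR site = 'river' → -46
sample_id=12: ELSE → -9
sample_id=13: ELSE → -9
sample_id=14: ELSE → -7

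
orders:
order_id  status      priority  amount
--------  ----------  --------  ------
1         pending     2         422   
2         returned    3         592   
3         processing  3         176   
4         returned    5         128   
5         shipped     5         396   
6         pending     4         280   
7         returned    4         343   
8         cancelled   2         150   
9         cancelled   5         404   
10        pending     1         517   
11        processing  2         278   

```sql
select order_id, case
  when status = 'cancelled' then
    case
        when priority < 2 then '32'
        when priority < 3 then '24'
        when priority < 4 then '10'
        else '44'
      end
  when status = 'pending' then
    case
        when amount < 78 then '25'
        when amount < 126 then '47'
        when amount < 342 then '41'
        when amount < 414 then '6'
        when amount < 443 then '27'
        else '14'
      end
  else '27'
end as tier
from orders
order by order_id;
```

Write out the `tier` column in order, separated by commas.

order_id=1: status='pending' → inner[amount < 443] → 27
order_id=2: status='returned' → outer ELSE → 27
order_id=3: status='processing' → outer ELSE → 27
order_id=4: status='returned' → outer ELSE → 27
order_id=5: status='shipped' → outer ELSE → 27
order_id=6: status='pending' → inner[amount < 342] → 41
order_id=7: status='returned' → outer ELSE → 27
order_id=8: status='cancelled' → inner[priority < 3] → 24
order_id=9: status='cancelled' → inner[ELSE] → 44
order_id=10: status='pending' → inner[ELSE] → 14
order_id=11: status='processing' → outer ELSE → 27

27, 27, 27, 27, 27, 41, 27, 24, 44, 14, 27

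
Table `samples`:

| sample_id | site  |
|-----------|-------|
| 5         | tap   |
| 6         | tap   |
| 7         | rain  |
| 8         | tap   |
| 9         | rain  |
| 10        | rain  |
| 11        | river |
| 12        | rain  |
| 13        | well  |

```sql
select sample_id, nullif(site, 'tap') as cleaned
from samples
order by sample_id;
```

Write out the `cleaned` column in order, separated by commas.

NULL, NULL, rain, NULL, rain, rain, river, rain, well

sample_id=5: site=tap vs tap: equal → NULL
sample_id=6: site=tap vs tap: equal → NULL
sample_id=7: site=rain vs tap: differ → rain
sample_id=8: site=tap vs tap: equal → NULL
sample_id=9: site=rain vs tap: differ → rain
sample_id=10: site=rain vs tap: differ → rain
sample_id=11: site=river vs tap: differ → river
sample_id=12: site=rain vs tap: differ → rain
sample_id=13: site=well vs tap: differ → well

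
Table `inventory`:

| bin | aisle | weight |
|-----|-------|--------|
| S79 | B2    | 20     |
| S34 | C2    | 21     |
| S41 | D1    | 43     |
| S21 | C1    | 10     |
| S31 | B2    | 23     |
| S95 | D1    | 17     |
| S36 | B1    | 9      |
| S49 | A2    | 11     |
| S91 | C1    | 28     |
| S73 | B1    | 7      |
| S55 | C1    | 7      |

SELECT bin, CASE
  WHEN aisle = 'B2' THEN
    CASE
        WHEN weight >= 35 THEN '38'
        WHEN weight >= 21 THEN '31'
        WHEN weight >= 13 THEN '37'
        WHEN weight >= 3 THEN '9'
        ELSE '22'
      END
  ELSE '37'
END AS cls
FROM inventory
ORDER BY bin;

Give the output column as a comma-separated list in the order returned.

37, 31, 37, 37, 37, 37, 37, 37, 37, 37, 37

bin=S21: aisle='C1' → outer ELSE → 37
bin=S31: aisle='B2' → inner[weight >= 21] → 31
bin=S34: aisle='C2' → outer ELSE → 37
bin=S36: aisle='B1' → outer ELSE → 37
bin=S41: aisle='D1' → outer ELSE → 37
bin=S49: aisle='A2' → outer ELSE → 37
bin=S55: aisle='C1' → outer ELSE → 37
bin=S73: aisle='B1' → outer ELSE → 37
bin=S79: aisle='B2' → inner[weight >= 13] → 37
bin=S91: aisle='C1' → outer ELSE → 37
bin=S95: aisle='D1' → outer ELSE → 37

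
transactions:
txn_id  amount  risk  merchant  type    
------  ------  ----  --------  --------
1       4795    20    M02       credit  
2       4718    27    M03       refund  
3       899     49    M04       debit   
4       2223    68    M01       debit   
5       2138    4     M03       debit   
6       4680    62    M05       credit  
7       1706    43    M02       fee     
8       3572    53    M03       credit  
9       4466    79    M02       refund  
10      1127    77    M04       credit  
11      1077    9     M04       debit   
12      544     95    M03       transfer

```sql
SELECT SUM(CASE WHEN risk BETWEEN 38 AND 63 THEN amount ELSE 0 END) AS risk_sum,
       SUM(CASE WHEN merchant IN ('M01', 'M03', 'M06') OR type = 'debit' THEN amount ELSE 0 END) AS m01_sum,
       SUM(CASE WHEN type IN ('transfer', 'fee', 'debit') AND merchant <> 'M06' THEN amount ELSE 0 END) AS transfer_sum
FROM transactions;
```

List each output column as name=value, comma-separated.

risk_sum=10857, m01_sum=15171, transfer_sum=8587

[risk_sum: risk BETWEEN 38 AND 63]
txn_id=1: ✗
txn_id=2: ✗
txn_id=3: ✓ → 899
txn_id=4: ✗
txn_id=5: ✗
txn_id=6: ✓ → 4680
txn_id=7: ✓ → 1706
txn_id=8: ✓ → 3572
txn_id=9: ✗
txn_id=10: ✗
txn_id=11: ✗
txn_id=12: ✗
risk_sum = 899 + 4680 + 1706 + 3572 = 10857
—
[m01_sum: merchant IN ('M01', 'M03', 'M06') OR type = 'debit']
txn_id=1: ✗
txn_id=2: ✓ → 4718
txn_id=3: ✓ → 899
txn_id=4: ✓ → 2223
txn_id=5: ✓ → 2138
txn_id=6: ✗
txn_id=7: ✗
txn_id=8: ✓ → 3572
txn_id=9: ✗
txn_id=10: ✗
txn_id=11: ✓ → 1077
txn_id=12: ✓ → 544
m01_sum = 4718 + 899 + 2223 + 2138 + 3572 + 1077 + 544 = 15171
—
[transfer_sum: type IN ('transfer', 'fee', 'debit') AND merchant <> 'M06']
txn_id=1: ✗
txn_id=2: ✗
txn_id=3: ✓ → 899
txn_id=4: ✓ → 2223
txn_id=5: ✓ → 2138
txn_id=6: ✗
txn_id=7: ✓ → 1706
txn_id=8: ✗
txn_id=9: ✗
txn_id=10: ✗
txn_id=11: ✓ → 1077
txn_id=12: ✓ → 544
transfer_sum = 899 + 2223 + 2138 + 1706 + 1077 + 544 = 8587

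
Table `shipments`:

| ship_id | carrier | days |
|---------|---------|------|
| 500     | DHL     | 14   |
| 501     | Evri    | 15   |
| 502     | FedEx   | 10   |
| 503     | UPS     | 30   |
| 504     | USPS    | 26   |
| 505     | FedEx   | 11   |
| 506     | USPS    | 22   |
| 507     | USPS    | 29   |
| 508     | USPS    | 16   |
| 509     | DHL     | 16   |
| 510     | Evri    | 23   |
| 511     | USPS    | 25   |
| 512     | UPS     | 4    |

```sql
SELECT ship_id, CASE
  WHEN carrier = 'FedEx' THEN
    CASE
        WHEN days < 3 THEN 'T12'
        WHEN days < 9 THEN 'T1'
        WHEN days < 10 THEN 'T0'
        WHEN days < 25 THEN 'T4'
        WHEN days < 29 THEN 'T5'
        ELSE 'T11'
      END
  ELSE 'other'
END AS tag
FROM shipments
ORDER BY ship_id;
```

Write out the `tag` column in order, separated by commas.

other, other, T4, other, other, T4, other, other, other, other, other, other, other

ship_id=500: carrier='DHL' → outer ELSE → other
ship_id=501: carrier='Evri' → outer ELSE → other
ship_id=502: carrier='FedEx' → inner[days < 25] → T4
ship_id=503: carrier='UPS' → outer ELSE → other
ship_id=504: carrier='USPS' → outer ELSE → other
ship_id=505: carrier='FedEx' → inner[days < 25] → T4
ship_id=506: carrier='USPS' → outer ELSE → other
ship_id=507: carrier='USPS' → outer ELSE → other
ship_id=508: carrier='USPS' → outer ELSE → other
ship_id=509: carrier='DHL' → outer ELSE → other
ship_id=510: carrier='Evri' → outer ELSE → other
ship_id=511: carrier='USPS' → outer ELSE → other
ship_id=512: carrier='UPS' → outer ELSE → other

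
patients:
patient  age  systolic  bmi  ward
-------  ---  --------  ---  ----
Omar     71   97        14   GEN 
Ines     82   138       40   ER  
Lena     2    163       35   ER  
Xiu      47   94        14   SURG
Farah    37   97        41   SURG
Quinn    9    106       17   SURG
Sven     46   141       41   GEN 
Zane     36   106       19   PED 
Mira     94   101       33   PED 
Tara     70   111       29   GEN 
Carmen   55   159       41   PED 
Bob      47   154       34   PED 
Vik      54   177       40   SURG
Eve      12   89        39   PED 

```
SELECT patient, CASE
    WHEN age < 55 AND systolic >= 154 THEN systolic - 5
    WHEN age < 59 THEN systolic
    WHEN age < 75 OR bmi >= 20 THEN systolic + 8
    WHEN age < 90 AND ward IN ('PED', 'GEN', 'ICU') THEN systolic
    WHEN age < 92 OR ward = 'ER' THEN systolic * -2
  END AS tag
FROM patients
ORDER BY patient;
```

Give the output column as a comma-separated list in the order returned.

149, 159, 89, 97, 146, 158, 109, 105, 106, 141, 119, 172, 94, 106

patient=Bob: age < 55 AND systolic >= 154 → 149
patient=Carmen: age < 59 → 159
patient=Eve: age < 59 → 89
patient=Farah: age < 59 → 97
patient=Ines: age < 75 OR bmi >= 20 → 146
patient=Lena: age < 55 AND systolic >= 154 → 158
patient=Mira: age < 75 OR bmi >= 20 → 109
patient=Omar: age < 75 OR bmi >= 20 → 105
patient=Quinn: age < 59 → 106
patient=Sven: age < 59 → 141
patient=Tara: age < 75 OR bmi >= 20 → 119
patient=Vik: age < 55 AND systolic >= 154 → 172
patient=Xiu: age < 59 → 94
patient=Zane: age < 59 → 106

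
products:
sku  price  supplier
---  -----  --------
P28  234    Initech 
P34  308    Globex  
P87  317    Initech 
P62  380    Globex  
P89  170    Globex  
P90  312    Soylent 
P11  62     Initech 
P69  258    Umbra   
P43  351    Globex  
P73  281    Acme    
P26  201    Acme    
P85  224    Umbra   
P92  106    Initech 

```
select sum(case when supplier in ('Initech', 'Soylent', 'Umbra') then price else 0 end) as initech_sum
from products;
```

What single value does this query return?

sku=P28: ✓ → 234
sku=P34: ✗
sku=P87: ✓ → 317
sku=P62: ✗
sku=P89: ✗
sku=P90: ✓ → 312
sku=P11: ✓ → 62
sku=P69: ✓ → 258
sku=P43: ✗
sku=P73: ✗
sku=P26: ✗
sku=P85: ✓ → 224
sku=P92: ✓ → 106
initech_sum = 234 + 317 + 312 + 62 + 258 + 224 + 106 = 1513

1513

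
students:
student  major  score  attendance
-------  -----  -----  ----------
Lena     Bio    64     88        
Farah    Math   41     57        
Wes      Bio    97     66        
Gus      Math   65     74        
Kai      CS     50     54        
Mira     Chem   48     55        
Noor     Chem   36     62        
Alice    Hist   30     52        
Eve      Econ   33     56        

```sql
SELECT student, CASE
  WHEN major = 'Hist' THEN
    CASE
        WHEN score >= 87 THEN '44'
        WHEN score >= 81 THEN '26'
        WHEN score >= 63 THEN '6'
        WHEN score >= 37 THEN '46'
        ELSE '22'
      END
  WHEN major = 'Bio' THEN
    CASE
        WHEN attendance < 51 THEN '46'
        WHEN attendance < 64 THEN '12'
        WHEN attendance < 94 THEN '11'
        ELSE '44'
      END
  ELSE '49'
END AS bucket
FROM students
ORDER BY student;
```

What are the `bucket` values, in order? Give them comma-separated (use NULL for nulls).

student=Alice: major='Hist' → inner[ELSE] → 22
student=Eve: major='Econ' → outer ELSE → 49
student=Farah: major='Math' → outer ELSE → 49
student=Gus: major='Math' → outer ELSE → 49
student=Kai: major='CS' → outer ELSE → 49
student=Lena: major='Bio' → inner[attendance < 94] → 11
student=Mira: major='Chem' → outer ELSE → 49
student=Noor: major='Chem' → outer ELSE → 49
student=Wes: major='Bio' → inner[attendance < 94] → 11

22, 49, 49, 49, 49, 11, 49, 49, 11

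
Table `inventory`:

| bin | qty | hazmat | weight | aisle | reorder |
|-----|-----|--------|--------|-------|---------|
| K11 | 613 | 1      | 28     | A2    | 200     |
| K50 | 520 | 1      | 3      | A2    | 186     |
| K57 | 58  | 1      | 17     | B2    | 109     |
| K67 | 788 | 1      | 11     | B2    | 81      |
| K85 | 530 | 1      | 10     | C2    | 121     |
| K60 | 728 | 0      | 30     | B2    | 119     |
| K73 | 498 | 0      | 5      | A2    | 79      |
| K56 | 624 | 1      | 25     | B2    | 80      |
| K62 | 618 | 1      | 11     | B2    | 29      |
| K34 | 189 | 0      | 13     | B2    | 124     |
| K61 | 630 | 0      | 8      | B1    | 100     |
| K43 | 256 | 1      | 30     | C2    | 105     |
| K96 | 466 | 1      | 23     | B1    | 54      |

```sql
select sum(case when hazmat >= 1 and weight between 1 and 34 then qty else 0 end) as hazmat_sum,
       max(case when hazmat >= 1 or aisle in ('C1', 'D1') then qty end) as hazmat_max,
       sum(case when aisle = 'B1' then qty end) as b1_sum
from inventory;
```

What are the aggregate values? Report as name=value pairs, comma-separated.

hazmat_sum=4473, hazmat_max=788, b1_sum=1096

[hazmat_sum: hazmat >= 1 and weight between 1 and 34]
bin=K11: ✓ → 613
bin=K50: ✓ → 520
bin=K57: ✓ → 58
bin=K67: ✓ → 788
bin=K85: ✓ → 530
bin=K60: ✗
bin=K73: ✗
bin=K56: ✓ → 624
bin=K62: ✓ → 618
bin=K34: ✗
bin=K61: ✗
bin=K43: ✓ → 256
bin=K96: ✓ → 466
hazmat_sum = 613 + 520 + 58 + 788 + 530 + 624 + 618 + 256 + 466 = 4473
—
[hazmat_max: hazmat >= 1 or aisle in ('C1', 'D1')]
bin=K11: ✓ → 613
bin=K50: ✓ → 520
bin=K57: ✓ → 58
bin=K67: ✓ → 788
bin=K85: ✓ → 530
bin=K60: ✗
bin=K73: ✗
bin=K56: ✓ → 624
bin=K62: ✓ → 618
bin=K34: ✗
bin=K61: ✗
bin=K43: ✓ → 256
bin=K96: ✓ → 466
hazmat_max = MAX(613, 520, 58, 788, 530, 624, 618, 256, 466) = 788
—
[b1_sum: aisle = 'B1']
bin=K11: ✗
bin=K50: ✗
bin=K57: ✗
bin=K67: ✗
bin=K85: ✗
bin=K60: ✗
bin=K73: ✗
bin=K56: ✗
bin=K62: ✗
bin=K34: ✗
bin=K61: ✓ → 630
bin=K43: ✗
bin=K96: ✓ → 466
b1_sum = 630 + 466 = 1096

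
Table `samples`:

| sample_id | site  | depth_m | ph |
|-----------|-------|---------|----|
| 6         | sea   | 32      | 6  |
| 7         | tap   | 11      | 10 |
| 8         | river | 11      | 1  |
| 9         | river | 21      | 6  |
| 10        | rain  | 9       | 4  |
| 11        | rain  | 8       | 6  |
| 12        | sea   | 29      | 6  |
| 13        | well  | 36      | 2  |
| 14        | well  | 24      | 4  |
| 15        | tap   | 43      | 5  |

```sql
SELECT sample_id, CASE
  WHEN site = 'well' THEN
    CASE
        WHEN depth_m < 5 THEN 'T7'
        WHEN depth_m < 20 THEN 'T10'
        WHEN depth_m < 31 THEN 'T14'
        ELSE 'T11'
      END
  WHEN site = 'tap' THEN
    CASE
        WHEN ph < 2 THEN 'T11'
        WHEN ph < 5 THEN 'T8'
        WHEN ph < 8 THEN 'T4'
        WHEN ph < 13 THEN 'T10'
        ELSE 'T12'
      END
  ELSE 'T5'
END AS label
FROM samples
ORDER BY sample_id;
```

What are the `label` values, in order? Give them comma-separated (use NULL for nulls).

sample_id=6: site='sea' → outer ELSE → T5
sample_id=7: site='tap' → inner[ph < 13] → T10
sample_id=8: site='river' → outer ELSE → T5
sample_id=9: site='river' → outer ELSE → T5
sample_id=10: site='rain' → outer ELSE → T5
sample_id=11: site='rain' → outer ELSE → T5
sample_id=12: site='sea' → outer ELSE → T5
sample_id=13: site='well' → inner[ELSE] → T11
sample_id=14: site='well' → inner[depth_m < 31] → T14
sample_id=15: site='tap' → inner[ph < 8] → T4

T5, T10, T5, T5, T5, T5, T5, T11, T14, T4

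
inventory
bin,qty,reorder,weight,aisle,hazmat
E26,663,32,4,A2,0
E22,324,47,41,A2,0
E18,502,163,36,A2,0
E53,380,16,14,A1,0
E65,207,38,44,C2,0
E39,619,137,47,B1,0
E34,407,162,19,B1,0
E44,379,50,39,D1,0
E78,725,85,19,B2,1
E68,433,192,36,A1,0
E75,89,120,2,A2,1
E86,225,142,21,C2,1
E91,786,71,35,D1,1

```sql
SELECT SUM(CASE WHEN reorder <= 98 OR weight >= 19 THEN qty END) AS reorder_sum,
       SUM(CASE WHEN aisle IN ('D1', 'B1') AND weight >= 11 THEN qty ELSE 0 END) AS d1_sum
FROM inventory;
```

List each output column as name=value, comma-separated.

reorder_sum=5650, d1_sum=2191

[reorder_sum: reorder <= 98 OR weight >= 19]
bin=E26: ✓ → 663
bin=E22: ✓ → 324
bin=E18: ✓ → 502
bin=E53: ✓ → 380
bin=E65: ✓ → 207
bin=E39: ✓ → 619
bin=E34: ✓ → 407
bin=E44: ✓ → 379
bin=E78: ✓ → 725
bin=E68: ✓ → 433
bin=E75: ✗
bin=E86: ✓ → 225
bin=E91: ✓ → 786
reorder_sum = 663 + 324 + 502 + 380 + 207 + 619 + 407 + 379 + 725 + 433 + 225 + 786 = 5650
—
[d1_sum: aisle IN ('D1', 'B1') AND weight >= 11]
bin=E26: ✗
bin=E22: ✗
bin=E18: ✗
bin=E53: ✗
bin=E65: ✗
bin=E39: ✓ → 619
bin=E34: ✓ → 407
bin=E44: ✓ → 379
bin=E78: ✗
bin=E68: ✗
bin=E75: ✗
bin=E86: ✗
bin=E91: ✓ → 786
d1_sum = 619 + 407 + 379 + 786 = 2191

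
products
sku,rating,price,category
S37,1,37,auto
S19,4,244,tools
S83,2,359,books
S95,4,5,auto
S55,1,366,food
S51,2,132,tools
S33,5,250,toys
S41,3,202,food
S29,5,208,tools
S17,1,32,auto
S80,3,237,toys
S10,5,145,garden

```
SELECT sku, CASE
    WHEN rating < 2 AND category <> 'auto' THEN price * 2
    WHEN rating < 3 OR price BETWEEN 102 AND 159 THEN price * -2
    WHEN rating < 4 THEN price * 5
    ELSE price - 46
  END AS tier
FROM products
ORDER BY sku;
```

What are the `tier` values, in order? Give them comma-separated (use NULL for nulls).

sku=S10: rating < 3 OR price BETWEEN 102 AND 159 → -290
sku=S17: rating < 3 OR price BETWEEN 102 AND 159 → -64
sku=S19: ELSE → 198
sku=S29: ELSE → 162
sku=S33: ELSE → 204
sku=S37: rating < 3 OR price BETWEEN 102 AND 159 → -74
sku=S41: rating < 4 → 1010
sku=S51: rating < 3 OR price BETWEEN 102 AND 159 → -264
sku=S55: rating < 2 AND category <> 'auto' → 732
sku=S80: rating < 4 → 1185
sku=S83: rating < 3 OR price BETWEEN 102 AND 159 → -718
sku=S95: ELSE → -41

-290, -64, 198, 162, 204, -74, 1010, -264, 732, 1185, -718, -41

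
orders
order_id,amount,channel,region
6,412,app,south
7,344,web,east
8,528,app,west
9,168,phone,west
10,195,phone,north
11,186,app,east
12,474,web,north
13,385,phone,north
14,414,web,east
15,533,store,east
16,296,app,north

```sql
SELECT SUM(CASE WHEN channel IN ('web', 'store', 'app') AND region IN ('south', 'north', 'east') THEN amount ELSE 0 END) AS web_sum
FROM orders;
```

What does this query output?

order_id=6: ✓ → 412
order_id=7: ✓ → 344
order_id=8: ✗
order_id=9: ✗
order_id=10: ✗
order_id=11: ✓ → 186
order_id=12: ✓ → 474
order_id=13: ✗
order_id=14: ✓ → 414
order_id=15: ✓ → 533
order_id=16: ✓ → 296
web_sum = 412 + 344 + 186 + 474 + 414 + 533 + 296 = 2659

2659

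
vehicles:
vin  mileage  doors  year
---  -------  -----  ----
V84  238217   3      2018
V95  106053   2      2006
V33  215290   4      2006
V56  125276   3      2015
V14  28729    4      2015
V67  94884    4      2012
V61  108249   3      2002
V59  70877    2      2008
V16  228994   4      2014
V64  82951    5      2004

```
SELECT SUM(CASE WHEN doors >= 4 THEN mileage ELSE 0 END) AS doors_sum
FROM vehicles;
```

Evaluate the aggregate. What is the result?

vin=V84: ✗
vin=V95: ✗
vin=V33: ✓ → 215290
vin=V56: ✗
vin=V14: ✓ → 28729
vin=V67: ✓ → 94884
vin=V61: ✗
vin=V59: ✗
vin=V16: ✓ → 228994
vin=V64: ✓ → 82951
doors_sum = 215290 + 28729 + 94884 + 228994 + 82951 = 650848

650848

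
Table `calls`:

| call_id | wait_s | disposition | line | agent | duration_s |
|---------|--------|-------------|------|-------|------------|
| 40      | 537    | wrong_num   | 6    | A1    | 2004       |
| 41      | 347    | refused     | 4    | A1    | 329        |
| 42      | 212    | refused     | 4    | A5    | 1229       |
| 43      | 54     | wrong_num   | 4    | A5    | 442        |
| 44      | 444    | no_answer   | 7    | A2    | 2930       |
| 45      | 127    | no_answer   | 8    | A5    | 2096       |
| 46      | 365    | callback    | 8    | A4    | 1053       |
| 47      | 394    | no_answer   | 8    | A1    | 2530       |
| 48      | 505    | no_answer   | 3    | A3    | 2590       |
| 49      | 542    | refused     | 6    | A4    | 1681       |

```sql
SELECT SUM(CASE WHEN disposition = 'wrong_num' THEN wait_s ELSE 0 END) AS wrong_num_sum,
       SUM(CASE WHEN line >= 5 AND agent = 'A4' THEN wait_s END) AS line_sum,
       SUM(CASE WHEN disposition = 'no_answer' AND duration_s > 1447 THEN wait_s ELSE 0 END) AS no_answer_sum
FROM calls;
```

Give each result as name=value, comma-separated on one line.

[wrong_num_sum: disposition = 'wrong_num']
call_id=40: ✓ → 537
call_id=41: ✗
call_id=42: ✗
call_id=43: ✓ → 54
call_id=44: ✗
call_id=45: ✗
call_id=46: ✗
call_id=47: ✗
call_id=48: ✗
call_id=49: ✗
wrong_num_sum = 537 + 54 = 591
—
[line_sum: line >= 5 AND agent = 'A4']
call_id=40: ✗
call_id=41: ✗
call_id=42: ✗
call_id=43: ✗
call_id=44: ✗
call_id=45: ✗
call_id=46: ✓ → 365
call_id=47: ✗
call_id=48: ✗
call_id=49: ✓ → 542
line_sum = 365 + 542 = 907
—
[no_answer_sum: disposition = 'no_answer' AND duration_s > 1447]
call_id=40: ✗
call_id=41: ✗
call_id=42: ✗
call_id=43: ✗
call_id=44: ✓ → 444
call_id=45: ✓ → 127
call_id=46: ✗
call_id=47: ✓ → 394
call_id=48: ✓ → 505
call_id=49: ✗
no_answer_sum = 444 + 127 + 394 + 505 = 1470

wrong_num_sum=591, line_sum=907, no_answer_sum=1470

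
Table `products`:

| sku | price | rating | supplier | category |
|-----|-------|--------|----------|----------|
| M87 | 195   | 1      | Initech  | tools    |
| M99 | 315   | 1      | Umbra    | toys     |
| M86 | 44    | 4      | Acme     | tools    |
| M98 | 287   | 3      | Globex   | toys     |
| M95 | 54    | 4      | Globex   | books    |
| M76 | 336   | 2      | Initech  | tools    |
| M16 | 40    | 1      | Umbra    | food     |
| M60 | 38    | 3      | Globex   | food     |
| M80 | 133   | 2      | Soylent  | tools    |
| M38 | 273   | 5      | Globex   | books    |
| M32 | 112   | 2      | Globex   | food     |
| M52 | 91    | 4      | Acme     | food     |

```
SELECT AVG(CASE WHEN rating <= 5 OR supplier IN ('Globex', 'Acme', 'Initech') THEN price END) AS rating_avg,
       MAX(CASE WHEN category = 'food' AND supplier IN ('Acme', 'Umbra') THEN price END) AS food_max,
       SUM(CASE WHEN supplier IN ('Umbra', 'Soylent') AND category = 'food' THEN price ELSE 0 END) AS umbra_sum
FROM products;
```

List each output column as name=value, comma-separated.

[rating_avg: rating <= 5 OR supplier IN ('Globex', 'Acme', 'Initech')]
sku=M87: ✓ → 195
sku=M99: ✓ → 315
sku=M86: ✓ → 44
sku=M98: ✓ → 287
sku=M95: ✓ → 54
sku=M76: ✓ → 336
sku=M16: ✓ → 40
sku=M60: ✓ → 38
sku=M80: ✓ → 133
sku=M38: ✓ → 273
sku=M32: ✓ → 112
sku=M52: ✓ → 91
rating_avg = (195 + 315 + 44 + 287 + 54 + 336 + 40 + 38 + 133 + 273 + 112 + 91) / 12 = 159.8333333333
—
[food_max: category = 'food' AND supplier IN ('Acme', 'Umbra')]
sku=M87: ✗
sku=M99: ✗
sku=M86: ✗
sku=M98: ✗
sku=M95: ✗
sku=M76: ✗
sku=M16: ✓ → 40
sku=M60: ✗
sku=M80: ✗
sku=M38: ✗
sku=M32: ✗
sku=M52: ✓ → 91
food_max = MAX(40, 91) = 91
—
[umbra_sum: supplier IN ('Umbra', 'Soylent') AND category = 'food']
sku=M87: ✗
sku=M99: ✗
sku=M86: ✗
sku=M98: ✗
sku=M95: ✗
sku=M76: ✗
sku=M16: ✓ → 40
sku=M60: ✗
sku=M80: ✗
sku=M38: ✗
sku=M32: ✗
sku=M52: ✗
umbra_sum = 40

rating_avg=159.8333333333, food_max=91, umbra_sum=40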